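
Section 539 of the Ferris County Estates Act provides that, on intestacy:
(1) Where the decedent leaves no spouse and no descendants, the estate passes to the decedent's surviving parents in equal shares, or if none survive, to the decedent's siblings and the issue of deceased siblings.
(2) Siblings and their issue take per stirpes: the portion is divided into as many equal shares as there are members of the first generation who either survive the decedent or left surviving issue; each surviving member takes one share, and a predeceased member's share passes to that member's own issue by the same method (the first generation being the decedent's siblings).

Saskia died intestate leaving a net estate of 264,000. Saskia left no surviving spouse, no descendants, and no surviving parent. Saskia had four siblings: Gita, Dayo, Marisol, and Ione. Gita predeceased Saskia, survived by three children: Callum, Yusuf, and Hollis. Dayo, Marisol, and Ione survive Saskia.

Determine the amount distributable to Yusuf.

Yusuf receives 22,000.

The entire 264,000 passes to the siblings and their issue.
That amount (264,000) is divided into 4 shares of 66,000: Dayo, Marisol, and Ione each take 66,000; Gita's 66,000 share passes to Gita's issue.
Gita's share (66,000) is divided into 3 shares of 22,000: Callum, Yusuf, and Hollis each take 22,000.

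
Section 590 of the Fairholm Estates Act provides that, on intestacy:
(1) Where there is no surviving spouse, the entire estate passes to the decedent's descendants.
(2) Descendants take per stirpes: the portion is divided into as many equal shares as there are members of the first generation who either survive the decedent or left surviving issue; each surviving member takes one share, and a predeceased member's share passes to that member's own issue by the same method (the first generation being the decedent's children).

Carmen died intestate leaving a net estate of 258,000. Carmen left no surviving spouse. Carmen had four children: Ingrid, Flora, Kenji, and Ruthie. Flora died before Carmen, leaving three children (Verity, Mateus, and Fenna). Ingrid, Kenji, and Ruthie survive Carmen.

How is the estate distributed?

Ingrid: 64,500; Verity: 21,500; Mateus: 21,500; Fenna: 21,500; Kenji: 64,500; Ruthie: 64,500

The entire 258,000 passes to the descendants.
That amount (258,000) is divided into 4 shares of 64,500: Ingrid, Kenji, and Ruthie each take 64,500; Flora's 64,500 share passes to Flora's issue.
Flora's share (64,500) is divided into 3 shares of 21,500: Verity, Mateus, and Fenna each take 21,500.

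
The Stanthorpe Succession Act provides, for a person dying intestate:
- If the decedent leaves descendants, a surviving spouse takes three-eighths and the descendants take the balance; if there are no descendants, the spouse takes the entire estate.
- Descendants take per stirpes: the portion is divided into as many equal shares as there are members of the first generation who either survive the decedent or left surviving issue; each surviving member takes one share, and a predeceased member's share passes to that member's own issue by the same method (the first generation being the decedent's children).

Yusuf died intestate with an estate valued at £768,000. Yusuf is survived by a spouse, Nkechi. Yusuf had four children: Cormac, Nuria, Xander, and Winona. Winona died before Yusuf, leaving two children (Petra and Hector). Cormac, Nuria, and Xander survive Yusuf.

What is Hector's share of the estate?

Hector receives £60,000.

Nkechi takes three-eighths of £768,000 = £288,000. The remaining £480,000 passes to the descendants.
The descendants' portion (£480,000) is divided into 4 shares of £120,000: Cormac, Nuria, and Xander each take £120,000; Winona's £120,000 share passes to Winona's issue.
Winona's share (£120,000) is divided into 2 shares of £60,000: Petra and Hector each take £60,000.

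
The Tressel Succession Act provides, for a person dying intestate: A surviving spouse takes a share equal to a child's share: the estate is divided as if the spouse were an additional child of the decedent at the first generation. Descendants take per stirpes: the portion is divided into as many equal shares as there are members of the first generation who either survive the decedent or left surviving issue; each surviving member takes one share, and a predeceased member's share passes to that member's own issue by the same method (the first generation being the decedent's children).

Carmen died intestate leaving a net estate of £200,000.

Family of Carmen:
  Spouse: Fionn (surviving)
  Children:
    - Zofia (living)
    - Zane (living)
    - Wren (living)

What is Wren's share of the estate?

Wren receives £50,000.

The spouse counts as an additional share at the children's level, so there are 4 primary shares of £50,000. Fionn takes one such share (£50,000).
The children's combined portion (£150,000) is divided into 3 shares of £50,000: Zofia, Zane, and Wren each take £50,000.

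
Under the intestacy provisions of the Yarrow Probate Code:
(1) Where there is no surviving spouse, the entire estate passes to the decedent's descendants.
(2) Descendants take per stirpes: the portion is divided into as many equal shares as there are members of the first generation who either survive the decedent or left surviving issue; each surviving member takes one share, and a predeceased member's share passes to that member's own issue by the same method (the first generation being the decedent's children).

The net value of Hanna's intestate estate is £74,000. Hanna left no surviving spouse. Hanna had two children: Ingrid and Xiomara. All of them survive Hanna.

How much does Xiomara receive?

The entire £74,000 passes to the descendants.
That amount (£74,000) is divided into 2 shares of £37,000: Ingrid and Xiomara each take £37,000.

Xiomara receives £37,000.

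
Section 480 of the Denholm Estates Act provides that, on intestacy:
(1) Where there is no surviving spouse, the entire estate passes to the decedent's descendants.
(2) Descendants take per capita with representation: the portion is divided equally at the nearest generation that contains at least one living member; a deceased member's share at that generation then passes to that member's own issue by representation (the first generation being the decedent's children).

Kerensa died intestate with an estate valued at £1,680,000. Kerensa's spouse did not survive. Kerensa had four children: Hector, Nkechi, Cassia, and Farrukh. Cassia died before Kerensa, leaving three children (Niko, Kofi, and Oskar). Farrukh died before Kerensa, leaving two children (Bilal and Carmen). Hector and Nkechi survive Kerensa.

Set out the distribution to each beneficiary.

Hector: £420,000; Nkechi: £420,000; Niko: £140,000; Kofi: £140,000; Oskar: £140,000; Bilal: £210,000; Carmen: £210,000

The entire £1,680,000 passes to the descendants.
That amount (£1,680,000) is divided into 4 shares of £420,000: Hector and Nkechi each take £420,000; Cassia's £420,000 share passes to Cassia's issue; Farrukh's £420,000 share passes to Farrukh's issue.
Cassia's share (£420,000) is divided into 3 shares of £140,000: Niko, Kofi, and Oskar each take £140,000.
Farrukh's share (£420,000) is divided into 2 shares of £210,000: Bilal and Carmen each take £210,000.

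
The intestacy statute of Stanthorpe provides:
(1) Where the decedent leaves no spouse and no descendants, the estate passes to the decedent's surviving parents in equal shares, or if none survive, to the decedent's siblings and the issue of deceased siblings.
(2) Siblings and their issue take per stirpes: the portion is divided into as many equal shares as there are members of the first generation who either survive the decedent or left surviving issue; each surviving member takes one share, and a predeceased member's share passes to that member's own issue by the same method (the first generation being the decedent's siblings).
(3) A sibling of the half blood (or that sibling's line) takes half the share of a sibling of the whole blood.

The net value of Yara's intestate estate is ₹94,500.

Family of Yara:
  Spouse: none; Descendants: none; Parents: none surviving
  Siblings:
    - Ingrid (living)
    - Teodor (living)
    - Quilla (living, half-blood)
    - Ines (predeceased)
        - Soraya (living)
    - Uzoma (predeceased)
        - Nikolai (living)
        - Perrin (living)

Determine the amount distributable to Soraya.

Soraya receives ₹21,000.

The entire ₹94,500 passes to the siblings and their issue.
Counting each half-blood sibling's line as half a unit, there are 9/2 units in ₹94,500, so one unit is ₹21,000. Whole-blood lines (Ingrid, Teodor, Ines, and Uzoma) take ₹21,000 each; half-blood lines (Quilla) take ₹10,500 each.
Ines's share (₹21,000) passes entirely to Soraya.
Uzoma's share (₹21,000) is divided into 2 shares of ₹10,500: Nikolai and Perrin each take ₹10,500.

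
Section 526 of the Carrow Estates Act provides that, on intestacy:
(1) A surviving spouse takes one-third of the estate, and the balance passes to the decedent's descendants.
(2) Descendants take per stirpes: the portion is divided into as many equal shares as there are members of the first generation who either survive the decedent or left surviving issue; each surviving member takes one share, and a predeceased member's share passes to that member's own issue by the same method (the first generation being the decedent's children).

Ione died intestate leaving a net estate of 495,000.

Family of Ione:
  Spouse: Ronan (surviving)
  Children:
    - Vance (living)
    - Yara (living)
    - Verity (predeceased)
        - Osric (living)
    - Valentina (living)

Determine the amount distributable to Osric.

Osric receives 82,500.

Ronan takes one-third of 495,000 = 165,000. The remaining 330,000 passes to the descendants.
The descendants' portion (330,000) is divided into 4 shares of 82,500: Vance, Yara, and Valentina each take 82,500; Verity's 82,500 share passes to Verity's issue.
Verity's share (82,500) passes entirely to Osric.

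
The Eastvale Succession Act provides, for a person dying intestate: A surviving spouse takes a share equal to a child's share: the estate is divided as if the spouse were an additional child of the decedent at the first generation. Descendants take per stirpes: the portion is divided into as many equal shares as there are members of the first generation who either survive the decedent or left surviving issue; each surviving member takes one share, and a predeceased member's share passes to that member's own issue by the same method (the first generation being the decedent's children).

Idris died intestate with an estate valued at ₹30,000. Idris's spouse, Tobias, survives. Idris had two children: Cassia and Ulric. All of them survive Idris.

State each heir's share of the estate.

The spouse counts as an additional share at the children's level, so there are 3 primary shares of ₹10,000. Tobias takes one such share (₹10,000).
The children's combined portion (₹20,000) is divided into 2 shares of ₹10,000: Cassia and Ulric each take ₹10,000.

Tobias: ₹10,000; Cassia: ₹10,000; Ulric: ₹10,000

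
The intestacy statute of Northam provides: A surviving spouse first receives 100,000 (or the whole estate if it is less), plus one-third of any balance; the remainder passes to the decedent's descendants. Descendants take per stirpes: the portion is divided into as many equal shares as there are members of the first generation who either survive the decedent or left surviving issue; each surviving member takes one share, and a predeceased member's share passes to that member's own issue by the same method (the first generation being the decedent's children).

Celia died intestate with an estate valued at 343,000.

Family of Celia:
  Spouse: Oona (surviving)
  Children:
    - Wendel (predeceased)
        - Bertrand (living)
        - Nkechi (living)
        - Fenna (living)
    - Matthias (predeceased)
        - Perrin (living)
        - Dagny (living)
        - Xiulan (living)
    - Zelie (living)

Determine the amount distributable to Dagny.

Dagny receives 18,000.

Oona first takes 100,000, leaving a balance of 243,000. Oona then takes one-third of the balance (81,000), for a total of 181,000. The remaining 162,000 passes to the descendants.
The descendants' portion (162,000) is divided into 3 shares of 54,000: Zelie takes 54,000; Wendel's 54,000 share passes to Wendel's issue; Matthias's 54,000 share passes to Matthias's issue.
Wendel's share (54,000) is divided into 3 shares of 18,000: Bertrand, Nkechi, and Fenna each take 18,000.
Matthias's share (54,000) is divided into 3 shares of 18,000: Perrin, Dagny, and Xiulan each take 18,000.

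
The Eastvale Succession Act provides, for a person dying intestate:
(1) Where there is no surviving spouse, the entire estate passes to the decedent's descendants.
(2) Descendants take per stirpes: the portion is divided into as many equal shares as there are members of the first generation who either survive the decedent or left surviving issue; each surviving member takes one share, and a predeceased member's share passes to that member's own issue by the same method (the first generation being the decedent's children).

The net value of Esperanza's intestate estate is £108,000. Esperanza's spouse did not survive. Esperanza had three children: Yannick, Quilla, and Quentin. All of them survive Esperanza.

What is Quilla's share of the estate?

The entire £108,000 passes to the descendants.
That amount (£108,000) is divided into 3 shares of £36,000: Yannick, Quilla, and Quentin each take £36,000.

Quilla receives £36,000.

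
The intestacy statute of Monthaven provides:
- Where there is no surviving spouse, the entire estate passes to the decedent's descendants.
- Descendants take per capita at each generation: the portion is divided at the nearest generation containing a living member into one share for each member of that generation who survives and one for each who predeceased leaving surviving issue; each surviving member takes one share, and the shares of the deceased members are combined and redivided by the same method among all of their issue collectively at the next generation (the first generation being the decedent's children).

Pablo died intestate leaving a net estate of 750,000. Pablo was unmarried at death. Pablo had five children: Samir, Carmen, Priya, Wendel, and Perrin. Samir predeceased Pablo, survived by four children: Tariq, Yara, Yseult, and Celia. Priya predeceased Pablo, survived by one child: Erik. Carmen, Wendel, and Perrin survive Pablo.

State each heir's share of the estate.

Tariq: 60,000; Yara: 60,000; Yseult: 60,000; Celia: 60,000; Carmen: 150,000; Erik: 60,000; Wendel: 150,000; Perrin: 150,000

The entire 750,000 passes to the descendants.
That amount (750,000) is divided at the children's generation into 5 shares of 150,000. Carmen, Wendel, and Perrin each take 150,000. The 2 shares of the deceased (Samir and Priya) are combined into a pool of 300,000.
That pool (300,000) is divided at the grandchildren's generation equally among Tariq, Yara, Yseult, Celia, and Erik: 60,000 each.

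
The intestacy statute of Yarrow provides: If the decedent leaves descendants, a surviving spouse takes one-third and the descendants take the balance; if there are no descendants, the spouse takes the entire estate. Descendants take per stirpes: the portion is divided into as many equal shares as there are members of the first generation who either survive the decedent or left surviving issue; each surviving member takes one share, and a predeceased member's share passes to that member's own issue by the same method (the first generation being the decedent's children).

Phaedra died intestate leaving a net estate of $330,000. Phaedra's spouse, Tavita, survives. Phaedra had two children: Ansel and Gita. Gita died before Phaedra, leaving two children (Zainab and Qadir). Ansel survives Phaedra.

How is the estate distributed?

Tavita: $110,000; Ansel: $110,000; Zainab: $55,000; Qadir: $55,000

Tavita takes one-third of $330,000 = $110,000. The remaining $220,000 passes to the descendants.
The descendants' portion ($220,000) is divided into 2 shares of $110,000: Ansel takes $110,000; Gita's $110,000 share passes to Gita's issue.
Gita's share ($110,000) is divided into 2 shares of $55,000: Zainab and Qadir each take $55,000.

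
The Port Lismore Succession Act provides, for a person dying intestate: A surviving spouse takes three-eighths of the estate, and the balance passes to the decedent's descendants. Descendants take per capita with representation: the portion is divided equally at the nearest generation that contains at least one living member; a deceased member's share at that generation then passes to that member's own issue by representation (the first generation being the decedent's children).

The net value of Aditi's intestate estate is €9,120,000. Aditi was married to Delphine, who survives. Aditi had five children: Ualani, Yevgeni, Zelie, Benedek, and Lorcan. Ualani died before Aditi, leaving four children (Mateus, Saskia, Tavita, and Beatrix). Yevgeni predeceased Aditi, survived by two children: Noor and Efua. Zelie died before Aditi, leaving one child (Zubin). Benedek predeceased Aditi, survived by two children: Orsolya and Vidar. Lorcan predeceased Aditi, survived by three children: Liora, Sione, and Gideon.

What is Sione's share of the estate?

Delphine takes three-eighths of €9,120,000 = €3,420,000. The remaining €5,700,000 passes to the descendants.
No child survives, so the initial division is made at the grandchildren's generation.
The descendants' portion (€5,700,000) is divided into 12 shares of €475,000: Mateus, Saskia, Tavita, Beatrix, Noor, Efua, Zubin, Orsolya, Vidar, Liora, Sione, and Gideon each take €475,000.

Sione receives €475,000.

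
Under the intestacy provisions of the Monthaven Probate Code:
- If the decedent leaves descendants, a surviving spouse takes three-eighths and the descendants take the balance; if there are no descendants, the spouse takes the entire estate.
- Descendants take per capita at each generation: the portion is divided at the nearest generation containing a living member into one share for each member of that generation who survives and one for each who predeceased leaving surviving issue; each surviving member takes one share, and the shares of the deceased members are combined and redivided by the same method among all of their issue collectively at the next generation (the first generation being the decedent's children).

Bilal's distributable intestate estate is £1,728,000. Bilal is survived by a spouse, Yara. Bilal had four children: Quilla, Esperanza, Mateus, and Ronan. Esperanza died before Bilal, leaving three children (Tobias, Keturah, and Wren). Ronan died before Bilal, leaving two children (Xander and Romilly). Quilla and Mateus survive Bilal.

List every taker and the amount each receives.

Yara takes three-eighths of £1,728,000 = £648,000. The remaining £1,080,000 passes to the descendants.
The descendants' portion (£1,080,000) is divided at the children's generation into 4 shares of £270,000. Quilla and Mateus each take £270,000. The 2 shares of the deceased (Esperanza and Ronan) are combined into a pool of £540,000.
That pool (£540,000) is divided at the grandchildren's generation equally among Tobias, Keturah, Wren, Xander, and Romilly: £108,000 each.

Yara: £648,000; Quilla: £270,000; Tobias: £108,000; Keturah: £108,000; Wren: £108,000; Mateus: £270,000; Xander: £108,000; Romilly: £108,000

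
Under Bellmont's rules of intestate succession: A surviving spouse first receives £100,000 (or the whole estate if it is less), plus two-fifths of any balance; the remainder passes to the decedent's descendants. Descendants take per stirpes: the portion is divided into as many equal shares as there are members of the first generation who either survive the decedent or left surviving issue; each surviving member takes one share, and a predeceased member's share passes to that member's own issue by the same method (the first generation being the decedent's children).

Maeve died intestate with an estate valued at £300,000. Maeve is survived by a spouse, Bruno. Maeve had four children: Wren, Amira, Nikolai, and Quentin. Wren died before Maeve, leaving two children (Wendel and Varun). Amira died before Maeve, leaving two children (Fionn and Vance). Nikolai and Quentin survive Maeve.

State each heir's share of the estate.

Bruno first takes £100,000, leaving a balance of £200,000. Bruno then takes two-fifths of the balance (£80,000), for a total of £180,000. The remaining £120,000 passes to the descendants.
The descendants' portion (£120,000) is divided into 4 shares of £30,000: Nikolai and Quentin each take £30,000; Wren's £30,000 share passes to Wren's issue; Amira's £30,000 share passes to Amira's issue.
Wren's share (£30,000) is divided into 2 shares of £15,000: Wendel and Varun each take £15,000.
Amira's share (£30,000) is divided into 2 shares of £15,000: Fionn and Vance each take £15,000.

Bruno: £180,000; Wendel: £15,000; Varun: £15,000; Fionn: £15,000; Vance: £15,000; Nikolai: £30,000; Quentin: £30,000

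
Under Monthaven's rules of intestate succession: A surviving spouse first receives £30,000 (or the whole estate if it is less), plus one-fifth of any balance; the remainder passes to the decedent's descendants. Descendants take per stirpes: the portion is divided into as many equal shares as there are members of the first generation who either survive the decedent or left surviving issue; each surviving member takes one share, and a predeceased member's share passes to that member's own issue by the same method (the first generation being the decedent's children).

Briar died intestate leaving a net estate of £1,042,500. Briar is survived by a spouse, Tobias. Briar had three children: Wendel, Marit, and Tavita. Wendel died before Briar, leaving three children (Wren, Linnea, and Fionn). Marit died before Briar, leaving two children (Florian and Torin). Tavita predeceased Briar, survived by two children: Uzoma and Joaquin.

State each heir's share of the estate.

Tobias: £232,500; Wren: £90,000; Linnea: £90,000; Fionn: £90,000; Florian: £135,000; Torin: £135,000; Uzoma: £135,000; Joaquin: £135,000

Tobias first takes £30,000, leaving a balance of £1,012,500. Tobias then takes one-fifth of the balance (£202,500), for a total of £232,500. The remaining £810,000 passes to the descendants.
The descendants' portion (£810,000) is divided into 3 shares of £270,000: Wendel's £270,000 share passes to Wendel's issue; Marit's £270,000 share passes to Marit's issue; Tavita's £270,000 share passes to Tavita's issue.
Wendel's share (£270,000) is divided into 3 shares of £90,000: Wren, Linnea, and Fionn each take £90,000.
Marit's share (£270,000) is divided into 2 shares of £135,000: Florian and Torin each take £135,000.
Tavita's share (£270,000) is divided into 2 shares of £135,000: Uzoma and Joaquin each take £135,000.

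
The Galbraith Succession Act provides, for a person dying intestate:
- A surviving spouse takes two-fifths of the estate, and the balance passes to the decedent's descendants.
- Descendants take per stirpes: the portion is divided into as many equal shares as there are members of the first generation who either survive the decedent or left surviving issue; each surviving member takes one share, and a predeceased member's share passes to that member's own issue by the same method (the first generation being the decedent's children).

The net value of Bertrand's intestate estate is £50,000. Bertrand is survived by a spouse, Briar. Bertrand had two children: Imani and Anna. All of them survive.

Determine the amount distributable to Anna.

Anna receives £15,000.

Briar takes two-fifths of £50,000 = £20,000. The remaining £30,000 passes to the descendants.
The descendants' portion (£30,000) is divided into 2 shares of £15,000: Imani and Anna each take £15,000.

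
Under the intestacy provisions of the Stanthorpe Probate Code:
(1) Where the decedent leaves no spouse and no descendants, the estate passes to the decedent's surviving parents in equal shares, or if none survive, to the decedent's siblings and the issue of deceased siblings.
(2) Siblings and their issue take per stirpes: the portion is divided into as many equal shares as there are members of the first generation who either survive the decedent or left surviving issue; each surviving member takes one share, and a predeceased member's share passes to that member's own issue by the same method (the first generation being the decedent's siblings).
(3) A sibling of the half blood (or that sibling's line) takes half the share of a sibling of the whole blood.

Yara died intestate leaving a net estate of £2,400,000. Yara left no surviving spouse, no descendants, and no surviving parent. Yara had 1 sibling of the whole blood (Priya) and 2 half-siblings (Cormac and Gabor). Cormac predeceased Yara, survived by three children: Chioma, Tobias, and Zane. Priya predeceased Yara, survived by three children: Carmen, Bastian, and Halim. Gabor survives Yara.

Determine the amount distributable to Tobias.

Tobias receives £200,000.

The entire £2,400,000 passes to the siblings and their issue.
Counting each half-blood sibling's line as half a unit, there are 2 units in £2,400,000, so one unit is £1,200,000. Whole-blood lines (Priya) take £1,200,000 each; half-blood lines (Cormac and Gabor) take £600,000 each.
Cormac's share (£600,000) is divided into 3 shares of £200,000: Chioma, Tobias, and Zane each take £200,000.
Priya's share (£1,200,000) is divided into 3 shares of £400,000: Carmen, Bastian, and Halim each take £400,000.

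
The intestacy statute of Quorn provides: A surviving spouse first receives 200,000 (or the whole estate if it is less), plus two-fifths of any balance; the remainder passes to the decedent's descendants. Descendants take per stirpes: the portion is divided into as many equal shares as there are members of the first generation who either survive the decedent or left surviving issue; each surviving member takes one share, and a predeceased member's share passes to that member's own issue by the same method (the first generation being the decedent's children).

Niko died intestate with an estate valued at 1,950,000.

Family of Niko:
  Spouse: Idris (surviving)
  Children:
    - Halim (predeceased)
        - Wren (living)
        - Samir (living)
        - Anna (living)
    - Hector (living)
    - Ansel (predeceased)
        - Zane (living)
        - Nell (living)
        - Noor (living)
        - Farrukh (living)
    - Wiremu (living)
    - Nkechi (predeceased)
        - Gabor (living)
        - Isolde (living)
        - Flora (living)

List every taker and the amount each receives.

Idris first takes 200,000, leaving a balance of 1,750,000. Idris then takes two-fifths of the balance (700,000), for a total of 900,000. The remaining 1,050,000 passes to the descendants.
The descendants' portion (1,050,000) is divided into 5 shares of 210,000: Hector and Wiremu each take 210,000; Halim's 210,000 share passes to Halim's issue; Ansel's 210,000 share passes to Ansel's issue; Nkechi's 210,000 share passes to Nkechi's issue.
Halim's share (210,000) is divided into 3 shares of 70,000: Wren, Samir, and Anna each take 70,000.
Ansel's share (210,000) is divided into 4 shares of 52,500: Zane, Nell, Noor, and Farrukh each take 52,500.
Nkechi's share (210,000) is divided into 3 shares of 70,000: Gabor, Isolde, and Flora each take 70,000.

Idris: 900,000; Wren: 70,000; Samir: 70,000; Anna: 70,000; Hector: 210,000; Zane: 52,500; Nell: 52,500; Noor: 52,500; Farrukh: 52,500; Wiremu: 210,000; Gabor: 70,000; Isolde: 70,000; Flora: 70,000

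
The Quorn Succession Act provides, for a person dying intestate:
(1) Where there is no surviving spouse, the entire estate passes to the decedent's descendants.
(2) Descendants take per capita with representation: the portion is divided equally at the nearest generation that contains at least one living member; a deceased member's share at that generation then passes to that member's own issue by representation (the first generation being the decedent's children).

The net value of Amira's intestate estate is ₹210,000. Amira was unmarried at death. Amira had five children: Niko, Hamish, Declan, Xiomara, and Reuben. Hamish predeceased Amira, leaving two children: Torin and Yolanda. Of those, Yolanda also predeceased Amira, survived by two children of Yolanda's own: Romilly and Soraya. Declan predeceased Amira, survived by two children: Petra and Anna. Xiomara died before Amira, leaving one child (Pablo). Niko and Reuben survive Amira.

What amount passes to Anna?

The entire ₹210,000 passes to the descendants.
That amount (₹210,000) is divided into 5 shares of ₹42,000: Niko and Reuben each take ₹42,000; Hamish's ₹42,000 share passes to Hamish's issue; Declan's ₹42,000 share passes to Declan's issue; Xiomara's ₹42,000 share passes to Xiomara's issue.
Hamish's share (₹42,000) is divided into 2 shares of ₹21,000: Torin takes ₹21,000; Yolanda's ₹21,000 share passes to Yolanda's issue.
Yolanda's share (₹21,000) is divided into 2 shares of ₹10,500: Romilly and Soraya each take ₹10,500.
Declan's share (₹42,000) is divided into 2 shares of ₹21,000: Petra and Anna each take ₹21,000.
Xiomara's share (₹42,000) passes entirely to Pablo.

Anna receives ₹21,000.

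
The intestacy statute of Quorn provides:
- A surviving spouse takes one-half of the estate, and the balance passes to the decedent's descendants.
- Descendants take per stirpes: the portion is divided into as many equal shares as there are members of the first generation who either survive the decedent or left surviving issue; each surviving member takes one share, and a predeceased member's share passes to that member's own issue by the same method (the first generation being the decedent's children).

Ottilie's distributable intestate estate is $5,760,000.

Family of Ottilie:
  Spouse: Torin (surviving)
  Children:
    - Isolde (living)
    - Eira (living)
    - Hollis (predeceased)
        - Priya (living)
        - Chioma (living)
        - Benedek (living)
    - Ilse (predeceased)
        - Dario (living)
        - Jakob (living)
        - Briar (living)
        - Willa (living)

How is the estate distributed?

Torin takes one-half of $5,760,000 = $2,880,000. The remaining $2,880,000 passes to the descendants.
The descendants' portion ($2,880,000) is divided into 4 shares of $720,000: Isolde and Eira each take $720,000; Hollis's $720,000 share passes to Hollis's issue; Ilse's $720,000 share passes to Ilse's issue.
Hollis's share ($720,000) is divided into 3 shares of $240,000: Priya, Chioma, and Benedek each take $240,000.
Ilse's share ($720,000) is divided into 4 shares of $180,000: Dario, Jakob, Briar, and Willa each take $180,000.

Torin: $2,880,000; Isolde: $720,000; Eira: $720,000; Priya: $240,000; Chioma: $240,000; Benedek: $240,000; Dario: $180,000; Jakob: $180,000; Briar: $180,000; Willa: $180,000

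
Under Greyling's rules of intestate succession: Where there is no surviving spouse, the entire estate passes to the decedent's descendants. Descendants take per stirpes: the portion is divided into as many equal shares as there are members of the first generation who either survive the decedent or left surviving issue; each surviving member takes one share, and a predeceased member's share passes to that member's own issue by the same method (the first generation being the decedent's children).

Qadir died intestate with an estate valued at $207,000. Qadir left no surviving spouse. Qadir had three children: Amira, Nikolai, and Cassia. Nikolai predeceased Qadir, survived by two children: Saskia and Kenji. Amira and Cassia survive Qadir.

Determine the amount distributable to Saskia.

The entire $207,000 passes to the descendants.
That amount ($207,000) is divided into 3 shares of $69,000: Amira and Cassia each take $69,000; Nikolai's $69,000 share passes to Nikolai's issue.
Nikolai's share ($69,000) is divided into 2 shares of $34,500: Saskia and Kenji each take $34,500.

Saskia receives $34,500.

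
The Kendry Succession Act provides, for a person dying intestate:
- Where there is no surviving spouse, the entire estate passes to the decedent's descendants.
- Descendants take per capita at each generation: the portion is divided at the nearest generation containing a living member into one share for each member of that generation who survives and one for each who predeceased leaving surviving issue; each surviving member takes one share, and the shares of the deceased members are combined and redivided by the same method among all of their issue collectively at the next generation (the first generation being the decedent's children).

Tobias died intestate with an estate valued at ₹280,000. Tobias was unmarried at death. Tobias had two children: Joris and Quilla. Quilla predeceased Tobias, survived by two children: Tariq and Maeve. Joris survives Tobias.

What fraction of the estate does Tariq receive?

Tariq receives 1/4 of the estate.

The entire ₹280,000 passes to the descendants.
That amount (₹280,000) is divided at the children's generation into 2 shares of ₹140,000. Joris takes ₹140,000. The remaining share for the deceased Quilla (₹140,000) is carried to the next generation.
That pool (₹140,000) is divided at the grandchildren's generation equally among Tariq and Maeve: ₹70,000 each.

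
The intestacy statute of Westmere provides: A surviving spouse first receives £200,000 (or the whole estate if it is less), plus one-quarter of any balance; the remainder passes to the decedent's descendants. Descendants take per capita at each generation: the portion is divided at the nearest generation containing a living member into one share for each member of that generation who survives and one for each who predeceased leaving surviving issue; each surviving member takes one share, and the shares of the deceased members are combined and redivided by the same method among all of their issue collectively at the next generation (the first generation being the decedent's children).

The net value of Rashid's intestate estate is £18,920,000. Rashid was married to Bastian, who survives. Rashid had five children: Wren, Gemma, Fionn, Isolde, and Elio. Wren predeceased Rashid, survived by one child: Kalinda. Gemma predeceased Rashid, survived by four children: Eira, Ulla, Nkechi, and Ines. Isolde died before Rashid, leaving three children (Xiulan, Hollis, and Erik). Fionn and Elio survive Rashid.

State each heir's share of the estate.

Bastian: £4,880,000; Kalinda: £1,053,000; Eira: £1,053,000; Ulla: £1,053,000; Nkechi: £1,053,000; Ines: £1,053,000; Fionn: £2,808,000; Xiulan: £1,053,000; Hollis: £1,053,000; Erik: £1,053,000; Elio: £2,808,000

Bastian first takes £200,000, leaving a balance of £18,720,000. Bastian then takes one-quarter of the balance (£4,680,000), for a total of £4,880,000. The remaining £14,040,000 passes to the descendants.
The descendants' portion (£14,040,000) is divided at the children's generation into 5 shares of £2,808,000. Fionn and Elio each take £2,808,000. The 3 shares of the deceased (Wren, Gemma, and Isolde) are combined into a pool of £8,424,000.
That pool (£8,424,000) is divided at the grandchildren's generation equally among Kalinda, Eira, Ulla, Nkechi, Ines, Xiulan, Hollis, and Erik: £1,053,000 each.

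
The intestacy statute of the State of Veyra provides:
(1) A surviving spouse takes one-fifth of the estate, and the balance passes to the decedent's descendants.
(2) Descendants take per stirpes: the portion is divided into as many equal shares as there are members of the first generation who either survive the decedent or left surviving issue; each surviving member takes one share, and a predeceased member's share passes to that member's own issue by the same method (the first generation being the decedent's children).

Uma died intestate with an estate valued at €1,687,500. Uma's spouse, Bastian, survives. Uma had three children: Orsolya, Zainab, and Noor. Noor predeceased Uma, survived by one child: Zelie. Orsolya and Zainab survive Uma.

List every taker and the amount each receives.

Bastian: €337,500; Orsolya: €450,000; Zainab: €450,000; Zelie: €450,000

Bastian takes one-fifth of €1,687,500 = €337,500. The remaining €1,350,000 passes to the descendants.
The descendants' portion (€1,350,000) is divided into 3 shares of €450,000: Orsolya and Zainab each take €450,000; Noor's €450,000 share passes to Noor's issue.
Noor's share (€450,000) passes entirely to Zelie.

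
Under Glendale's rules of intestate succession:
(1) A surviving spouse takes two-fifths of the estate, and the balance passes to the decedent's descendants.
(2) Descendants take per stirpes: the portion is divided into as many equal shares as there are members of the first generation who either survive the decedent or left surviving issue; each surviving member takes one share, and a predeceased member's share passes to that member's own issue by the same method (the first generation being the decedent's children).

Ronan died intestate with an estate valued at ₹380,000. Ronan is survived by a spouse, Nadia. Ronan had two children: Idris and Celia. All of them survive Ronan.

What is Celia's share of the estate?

Nadia takes two-fifths of ₹380,000 = ₹152,000. The remaining ₹228,000 passes to the descendants.
The descendants' portion (₹228,000) is divided into 2 shares of ₹114,000: Idris and Celia each take ₹114,000.

Celia receives ₹114,000.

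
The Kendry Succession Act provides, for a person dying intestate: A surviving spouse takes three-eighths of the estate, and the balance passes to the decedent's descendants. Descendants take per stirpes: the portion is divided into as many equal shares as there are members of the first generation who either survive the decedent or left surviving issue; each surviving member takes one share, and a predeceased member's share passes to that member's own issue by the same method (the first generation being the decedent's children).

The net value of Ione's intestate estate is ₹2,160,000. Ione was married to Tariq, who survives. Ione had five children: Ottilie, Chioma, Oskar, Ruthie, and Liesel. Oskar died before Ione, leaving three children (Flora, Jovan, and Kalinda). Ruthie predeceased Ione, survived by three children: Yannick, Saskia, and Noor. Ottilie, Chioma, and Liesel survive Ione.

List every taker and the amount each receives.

Tariq takes three-eighths of ₹2,160,000 = ₹810,000. The remaining ₹1,350,000 passes to the descendants.
The descendants' portion (₹1,350,000) is divided into 5 shares of ₹270,000: Ottilie, Chioma, and Liesel each take ₹270,000; Oskar's ₹270,000 share passes to Oskar's issue; Ruthie's ₹270,000 share passes to Ruthie's issue.
Oskar's share (₹270,000) is divided into 3 shares of ₹90,000: Flora, Jovan, and Kalinda each take ₹90,000.
Ruthie's share (₹270,000) is divided into 3 shares of ₹90,000: Yannick, Saskia, and Noor each take ₹90,000.

Tariq: ₹810,000; Ottilie: ₹270,000; Chioma: ₹270,000; Flora: ₹90,000; Jovan: ₹90,000; Kalinda: ₹90,000; Yannick: ₹90,000; Saskia: ₹90,000; Noor: ₹90,000; Liesel: ₹270,000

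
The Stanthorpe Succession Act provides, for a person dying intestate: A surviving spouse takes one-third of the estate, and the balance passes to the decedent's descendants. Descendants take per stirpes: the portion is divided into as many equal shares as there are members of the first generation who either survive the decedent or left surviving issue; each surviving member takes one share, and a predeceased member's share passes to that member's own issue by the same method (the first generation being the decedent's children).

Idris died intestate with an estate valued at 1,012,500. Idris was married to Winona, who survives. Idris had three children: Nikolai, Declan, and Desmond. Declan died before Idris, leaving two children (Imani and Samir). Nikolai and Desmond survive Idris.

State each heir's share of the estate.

Winona: 337,500; Nikolai: 225,000; Imani: 112,500; Samir: 112,500; Desmond: 225,000

Winona takes one-third of 1,012,500 = 337,500. The remaining 675,000 passes to the descendants.
The descendants' portion (675,000) is divided into 3 shares of 225,000: Nikolai and Desmond each take 225,000; Declan's 225,000 share passes to Declan's issue.
Declan's share (225,000) is divided into 2 shares of 112,500: Imani and Samir each take 112,500.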